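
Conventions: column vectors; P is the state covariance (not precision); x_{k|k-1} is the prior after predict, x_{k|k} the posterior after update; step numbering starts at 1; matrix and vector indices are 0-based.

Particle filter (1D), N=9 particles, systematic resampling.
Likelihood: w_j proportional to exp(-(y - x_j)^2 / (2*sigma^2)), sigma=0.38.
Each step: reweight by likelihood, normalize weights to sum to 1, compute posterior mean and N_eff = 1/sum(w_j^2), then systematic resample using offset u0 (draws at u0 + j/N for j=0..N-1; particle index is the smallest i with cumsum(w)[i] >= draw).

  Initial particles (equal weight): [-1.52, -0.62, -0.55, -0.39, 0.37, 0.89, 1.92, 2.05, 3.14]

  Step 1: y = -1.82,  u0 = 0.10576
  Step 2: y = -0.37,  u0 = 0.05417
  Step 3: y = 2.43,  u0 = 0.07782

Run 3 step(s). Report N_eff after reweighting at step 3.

N_eff = 8.0000

step 1: w=[0.9846, 0.0092, 0.0050, 0.0011, 0.0000, 0.0000, 0.0000, 0.0000, 0.0000]  mean=-1.5056  Neff=1.0313  idx=[0, 0, 0, 0, 0, 0, 0, 0, 2]
step 2: w=[0.0105, 0.0105, 0.0105, 0.0105, 0.0105, 0.0105, 0.0105, 0.0105, 0.9159]  mean=-0.6316  Neff=1.1909  idx=[5, 8, 8, 8, 8, 8, 8, 8, 8]
step 3: w=[0.0000, 0.1250, 0.1250, 0.1250, 0.1250, 0.1250, 0.1250, 0.1250, 0.1250]  mean=-0.5500  Neff=8.0000  idx=[1, 2, 3, 4, 5, 6, 6, 7, 8]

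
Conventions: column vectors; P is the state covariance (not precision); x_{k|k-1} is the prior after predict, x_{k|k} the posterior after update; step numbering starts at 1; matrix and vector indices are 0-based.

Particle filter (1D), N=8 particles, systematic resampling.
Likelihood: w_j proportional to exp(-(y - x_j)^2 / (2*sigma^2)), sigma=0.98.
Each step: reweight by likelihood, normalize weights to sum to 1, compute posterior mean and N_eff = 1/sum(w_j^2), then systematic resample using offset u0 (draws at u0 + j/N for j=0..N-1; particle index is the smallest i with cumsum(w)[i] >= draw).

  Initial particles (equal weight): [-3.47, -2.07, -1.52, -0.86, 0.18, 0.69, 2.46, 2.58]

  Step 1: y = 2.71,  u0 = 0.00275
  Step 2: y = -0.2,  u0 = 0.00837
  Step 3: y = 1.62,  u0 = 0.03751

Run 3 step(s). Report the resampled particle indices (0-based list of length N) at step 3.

step 1: w=[0.0000, 0.0000, 0.0000, 0.0006, 0.0169, 0.0565, 0.4575, 0.4685]  mean=2.3755  Neff=2.3135  idx=[4, 6, 6, 6, 6, 7, 7, 7]
step 2: w=[0.8575, 0.0232, 0.0232, 0.0232, 0.0232, 0.0165, 0.0165, 0.0165]  mean=0.5109  Neff=1.3546  idx=[0, 0, 0, 0, 0, 0, 0, 2]
step 3: w=[0.1106, 0.1106, 0.1106, 0.1106, 0.1106, 0.1106, 0.1106, 0.2255]  mean=0.6942  Neff=7.3233  idx=[0, 1, 2, 3, 4, 5, 7, 7]

resampled_idx = [0, 1, 2, 3, 4, 5, 7, 7]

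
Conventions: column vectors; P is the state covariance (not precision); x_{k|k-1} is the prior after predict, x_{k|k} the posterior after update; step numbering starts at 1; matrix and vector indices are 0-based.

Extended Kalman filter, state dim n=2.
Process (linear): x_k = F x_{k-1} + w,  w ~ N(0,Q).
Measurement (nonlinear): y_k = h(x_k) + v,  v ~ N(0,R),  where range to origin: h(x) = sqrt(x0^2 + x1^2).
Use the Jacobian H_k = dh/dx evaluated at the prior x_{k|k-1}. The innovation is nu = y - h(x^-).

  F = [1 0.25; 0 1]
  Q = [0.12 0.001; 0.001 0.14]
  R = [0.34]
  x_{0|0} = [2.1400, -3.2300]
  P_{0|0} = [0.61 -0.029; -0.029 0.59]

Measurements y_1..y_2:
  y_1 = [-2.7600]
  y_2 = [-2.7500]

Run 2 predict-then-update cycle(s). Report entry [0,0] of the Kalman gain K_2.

K[0,0] = 0.6243

step 1: x^-=[1.3325, -3.2300]  P^-=[0.7524 0.1195; 0.1195 0.7300]  H_jac=[0.3814 -0.9244]  S=[0.9890]  K=[0.1784; -0.6363]  nu=[-6.2541]  x^+=[0.2166, 0.7492]  P^+=[0.7209 0.2318; 0.2318 0.3296]
step 2: x^-=[0.4039, 0.7492]  P^-=[0.9774 0.3152; 0.3152 0.4696]  H_jac=[0.4746 0.8802]  S=[1.1873]  K=[0.6243; 0.4741]  nu=[-3.6012]  x^+=[-1.8444, -0.9583]  P^+=[0.5146 -0.0363; -0.0363 0.2027]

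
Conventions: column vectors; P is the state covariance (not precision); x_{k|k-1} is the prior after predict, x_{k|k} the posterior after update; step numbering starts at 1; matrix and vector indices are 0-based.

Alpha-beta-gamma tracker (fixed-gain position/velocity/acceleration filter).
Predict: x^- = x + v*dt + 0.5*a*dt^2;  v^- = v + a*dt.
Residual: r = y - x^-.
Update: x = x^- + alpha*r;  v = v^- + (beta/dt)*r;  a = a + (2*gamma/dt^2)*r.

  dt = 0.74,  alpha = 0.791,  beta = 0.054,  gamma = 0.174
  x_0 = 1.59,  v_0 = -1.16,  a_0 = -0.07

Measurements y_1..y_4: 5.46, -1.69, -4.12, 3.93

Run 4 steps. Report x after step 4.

x_post = 2.1793

step 1: x_pred=0.7124  r=4.7476  x^+=4.4678  v^+=-0.8654  a^+=2.9471
step 2: x_pred=4.6343  r=-6.3243  x^+=-0.3682  v^+=0.8540  a^+=-1.0720
step 3: x_pred=-0.0298  r=-4.0902  x^+=-3.2651  v^+=-0.2378  a^+=-3.6713
step 4: x_pred=-4.4463  r=8.3763  x^+=2.1793  v^+=-2.3433  a^+=1.6518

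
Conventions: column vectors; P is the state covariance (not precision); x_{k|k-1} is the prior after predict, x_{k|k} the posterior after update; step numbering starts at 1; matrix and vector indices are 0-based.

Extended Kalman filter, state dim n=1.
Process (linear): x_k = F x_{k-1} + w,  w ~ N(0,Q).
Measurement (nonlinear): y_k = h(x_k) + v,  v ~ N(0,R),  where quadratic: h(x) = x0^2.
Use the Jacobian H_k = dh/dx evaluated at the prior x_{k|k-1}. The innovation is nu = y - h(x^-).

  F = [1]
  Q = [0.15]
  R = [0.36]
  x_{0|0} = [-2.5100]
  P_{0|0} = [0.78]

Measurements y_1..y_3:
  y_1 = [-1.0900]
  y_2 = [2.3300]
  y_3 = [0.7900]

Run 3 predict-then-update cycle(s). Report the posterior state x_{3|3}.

x_post = [-1.0734]

step 1: x^-=[-2.5100]  P^-=[0.9300]  H_jac=[-5.0200]  S=[23.7964]  K=[-0.1962]  nu=[-7.3901]  x^+=[-1.0601]  P^+=[0.0141]
step 2: x^-=[-1.0601]  P^-=[0.1641]  H_jac=[-2.1203]  S=[1.0976]  K=[-0.3169]  nu=[1.2061]  x^+=[-1.4424]  P^+=[0.0538]
step 3: x^-=[-1.4424]  P^-=[0.2038]  H_jac=[-2.8848]  S=[2.0562]  K=[-0.2860]  nu=[-1.2905]  x^+=[-1.0734]  P^+=[0.0357]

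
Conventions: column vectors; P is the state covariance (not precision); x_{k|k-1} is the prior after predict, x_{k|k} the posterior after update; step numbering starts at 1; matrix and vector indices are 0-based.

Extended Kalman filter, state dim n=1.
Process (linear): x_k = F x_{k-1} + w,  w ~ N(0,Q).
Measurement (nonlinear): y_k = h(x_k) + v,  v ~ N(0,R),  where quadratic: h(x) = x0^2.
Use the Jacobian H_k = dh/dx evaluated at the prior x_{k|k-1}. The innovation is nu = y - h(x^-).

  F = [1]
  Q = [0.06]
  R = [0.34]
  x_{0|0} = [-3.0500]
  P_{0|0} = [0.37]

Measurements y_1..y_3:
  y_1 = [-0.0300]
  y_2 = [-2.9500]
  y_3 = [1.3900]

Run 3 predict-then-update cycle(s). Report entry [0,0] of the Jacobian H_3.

H_jac[0,0] = -0.8201

step 1: x^-=[-3.0500]  P^-=[0.4300]  H_jac=[-6.1000]  S=[16.3403]  K=[-0.1605]  nu=[-9.3325]  x^+=[-1.5519]  P^+=[0.0089]
step 2: x^-=[-1.5519]  P^-=[0.0689]  H_jac=[-3.1038]  S=[1.0042]  K=[-0.2131]  nu=[-5.3584]  x^+=[-0.4100]  P^+=[0.0233]
step 3: x^-=[-0.4100]  P^-=[0.0833]  H_jac=[-0.8201]  S=[0.3960]  K=[-0.1726]  nu=[1.2219]  x^+=[-0.6209]  P^+=[0.0715]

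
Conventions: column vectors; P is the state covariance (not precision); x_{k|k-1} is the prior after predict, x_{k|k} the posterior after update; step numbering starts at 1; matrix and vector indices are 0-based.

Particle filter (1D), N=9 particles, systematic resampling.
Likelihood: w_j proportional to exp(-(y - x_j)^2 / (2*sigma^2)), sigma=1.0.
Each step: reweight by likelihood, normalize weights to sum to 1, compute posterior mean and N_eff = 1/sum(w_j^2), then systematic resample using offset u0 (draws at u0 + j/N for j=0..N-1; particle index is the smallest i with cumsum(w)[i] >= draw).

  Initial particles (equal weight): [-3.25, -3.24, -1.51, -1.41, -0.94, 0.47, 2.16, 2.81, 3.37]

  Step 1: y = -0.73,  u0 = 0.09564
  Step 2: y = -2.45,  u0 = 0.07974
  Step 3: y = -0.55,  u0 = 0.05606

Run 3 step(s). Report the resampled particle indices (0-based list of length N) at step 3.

step 1: w=[0.0135, 0.0138, 0.2381, 0.2561, 0.3157, 0.1571, 0.0050, 0.0006, 0.0001]  mean=-1.0196  Neff=4.0478  idx=[2, 2, 3, 3, 4, 4, 4, 5, 5]
step 2: w=[0.1870, 0.1870, 0.1694, 0.1694, 0.0930, 0.0930, 0.0930, 0.0041, 0.0041]  mean=-1.3008  Neff=6.5230  idx=[0, 1, 1, 2, 2, 3, 4, 5, 6]
step 3: w=[0.0935, 0.0935, 0.0935, 0.1024, 0.1024, 0.1024, 0.1374, 0.1374, 0.1374]  mean=-1.2443  Neff=8.7459  idx=[0, 1, 2, 4, 5, 6, 6, 7, 8]

resampled_idx = [0, 1, 2, 4, 5, 6, 6, 7, 8]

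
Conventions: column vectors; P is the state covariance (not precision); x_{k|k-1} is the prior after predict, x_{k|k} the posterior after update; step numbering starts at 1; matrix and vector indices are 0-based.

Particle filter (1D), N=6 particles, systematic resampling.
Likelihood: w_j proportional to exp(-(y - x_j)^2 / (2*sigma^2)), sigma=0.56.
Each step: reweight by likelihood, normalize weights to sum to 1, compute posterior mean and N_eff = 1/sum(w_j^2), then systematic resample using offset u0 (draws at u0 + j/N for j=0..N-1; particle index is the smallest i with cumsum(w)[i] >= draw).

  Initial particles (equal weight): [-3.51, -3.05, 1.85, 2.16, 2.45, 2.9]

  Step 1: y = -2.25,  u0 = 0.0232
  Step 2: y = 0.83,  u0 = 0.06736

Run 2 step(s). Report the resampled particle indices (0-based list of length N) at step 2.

resampled_idx = [1, 2, 3, 3, 4, 5]

step 1: w=[0.1808, 0.8192, 0.0000, 0.0000, 0.0000, 0.0000]  mean=-3.1332  Neff=1.4209  idx=[0, 1, 1, 1, 1, 1]
step 2: w=[0.0005, 0.1999, 0.1999, 0.1999, 0.1999, 0.1999]  mean=-3.0502  Neff=5.0048  idx=[1, 2, 3, 3, 4, 5]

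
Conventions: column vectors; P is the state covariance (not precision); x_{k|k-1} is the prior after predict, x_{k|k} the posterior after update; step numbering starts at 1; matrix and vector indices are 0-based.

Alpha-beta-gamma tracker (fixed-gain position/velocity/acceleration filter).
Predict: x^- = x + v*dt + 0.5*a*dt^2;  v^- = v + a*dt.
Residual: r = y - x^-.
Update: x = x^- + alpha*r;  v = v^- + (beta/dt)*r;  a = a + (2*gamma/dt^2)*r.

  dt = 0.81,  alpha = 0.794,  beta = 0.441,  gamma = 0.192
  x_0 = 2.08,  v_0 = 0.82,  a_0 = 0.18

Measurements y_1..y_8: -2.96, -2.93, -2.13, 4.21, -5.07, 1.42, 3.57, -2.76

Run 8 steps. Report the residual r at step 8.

step 1: x_pred=2.8032  r=-5.7632  x^+=-1.7728  v^+=-2.1720  a^+=-3.1931
step 2: x_pred=-4.5796  r=1.6496  x^+=-3.2698  v^+=-3.8603  a^+=-2.2276
step 3: x_pred=-7.1274  r=4.9974  x^+=-3.1595  v^+=-2.9439  a^+=0.6972
step 4: x_pred=-5.3153  r=9.5253  x^+=2.2478  v^+=2.8069  a^+=6.2721
step 5: x_pred=6.5789  r=-11.6489  x^+=-2.6703  v^+=1.5451  a^+=-0.5457
step 6: x_pred=-1.5978  r=3.0178  x^+=0.7983  v^+=2.7461  a^+=1.2205
step 7: x_pred=3.4231  r=0.1469  x^+=3.5397  v^+=3.8147  a^+=1.3065
step 8: x_pred=7.0583  r=-9.8183  x^+=-0.7374  v^+=-0.4725  a^+=-4.4399

resid = -9.8183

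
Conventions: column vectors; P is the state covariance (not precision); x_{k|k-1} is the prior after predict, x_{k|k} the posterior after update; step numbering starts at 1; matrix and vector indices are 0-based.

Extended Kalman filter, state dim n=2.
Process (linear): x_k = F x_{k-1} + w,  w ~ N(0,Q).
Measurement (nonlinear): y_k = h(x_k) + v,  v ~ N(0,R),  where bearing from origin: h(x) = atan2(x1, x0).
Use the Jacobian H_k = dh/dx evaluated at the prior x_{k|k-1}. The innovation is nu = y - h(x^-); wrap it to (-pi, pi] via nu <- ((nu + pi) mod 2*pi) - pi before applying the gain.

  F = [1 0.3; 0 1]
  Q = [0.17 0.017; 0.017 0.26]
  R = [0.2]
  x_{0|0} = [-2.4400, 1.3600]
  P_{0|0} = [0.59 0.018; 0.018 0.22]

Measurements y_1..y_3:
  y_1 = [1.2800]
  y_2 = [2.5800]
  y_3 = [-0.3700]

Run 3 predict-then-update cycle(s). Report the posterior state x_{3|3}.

step 1: x^-=[-2.0320, 1.3600]  P^-=[0.7906 0.1010; 0.1010 0.4800]  H_jac=[-0.2275 -0.3399]  S=[0.3120]  K=[-0.6865; -0.5966]  nu=[-1.2718]  x^+=[-1.1589, 2.1187]  P^+=[0.6436 -0.0268; -0.0268 0.3690]
step 2: x^-=[-0.5233, 2.1187]  P^-=[0.8307 0.1009; 0.1009 0.6290]  H_jac=[-0.4448 -0.1099]  S=[0.3818]  K=[-0.9968; -0.2986]  nu=[0.7671]  x^+=[-1.2879, 1.8897]  P^+=[0.4513 -0.0127; -0.0127 0.5949]
step 3: x^-=[-0.7210, 1.8897]  P^-=[0.6672 0.1828; 0.1828 0.8549]  H_jac=[-0.4619 -0.1763]  S=[0.3987]  K=[-0.8538; -0.5897]  nu=[-2.3053]  x^+=[1.2474, 3.2491]  P^+=[0.3765 -0.0180; -0.0180 0.7163]

x_post = [1.2474, 3.2491]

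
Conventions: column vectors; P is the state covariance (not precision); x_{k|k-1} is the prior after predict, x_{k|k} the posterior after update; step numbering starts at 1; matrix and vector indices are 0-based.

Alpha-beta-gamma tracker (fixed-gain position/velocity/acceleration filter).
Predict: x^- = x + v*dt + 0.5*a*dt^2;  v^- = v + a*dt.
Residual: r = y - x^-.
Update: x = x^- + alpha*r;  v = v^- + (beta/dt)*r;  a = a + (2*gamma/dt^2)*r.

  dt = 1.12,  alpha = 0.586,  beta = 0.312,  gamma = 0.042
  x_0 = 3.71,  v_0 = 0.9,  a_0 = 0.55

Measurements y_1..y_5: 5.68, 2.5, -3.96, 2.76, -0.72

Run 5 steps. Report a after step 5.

a_post = -0.1452

step 1: x_pred=5.0630  r=0.6170  x^+=5.4245  v^+=1.6879  a^+=0.5913
step 2: x_pred=7.6859  r=-5.1859  x^+=4.6469  v^+=0.9055  a^+=0.2441
step 3: x_pred=5.8142  r=-9.7742  x^+=0.0865  v^+=-1.5439  a^+=-0.4105
step 4: x_pred=-1.9001  r=4.6601  x^+=0.8307  v^+=-0.7055  a^+=-0.0984
step 5: x_pred=-0.0212  r=-0.6988  x^+=-0.4307  v^+=-1.0104  a^+=-0.1452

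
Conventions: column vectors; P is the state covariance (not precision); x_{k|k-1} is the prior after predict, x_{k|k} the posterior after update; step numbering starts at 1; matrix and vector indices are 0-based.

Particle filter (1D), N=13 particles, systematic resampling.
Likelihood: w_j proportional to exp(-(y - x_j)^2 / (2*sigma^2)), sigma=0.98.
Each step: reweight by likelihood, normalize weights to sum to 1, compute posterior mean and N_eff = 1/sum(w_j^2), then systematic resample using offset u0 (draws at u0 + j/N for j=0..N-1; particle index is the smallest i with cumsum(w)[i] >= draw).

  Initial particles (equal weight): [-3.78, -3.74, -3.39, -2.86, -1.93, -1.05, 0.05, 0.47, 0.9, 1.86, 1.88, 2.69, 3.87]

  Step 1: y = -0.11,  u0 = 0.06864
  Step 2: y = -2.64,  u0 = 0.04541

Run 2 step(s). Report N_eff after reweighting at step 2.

step 1: w=[0.0003, 0.0003, 0.0010, 0.0055, 0.0506, 0.1790, 0.2799, 0.2381, 0.1668, 0.0376, 0.0361, 0.0048, 0.0001]  mean=0.1199  Neff=4.9950  idx=[5, 5, 5, 6, 6, 6, 7, 7, 7, 8, 8, 8, 10]
step 2: w=[0.2987, 0.2987, 0.2987, 0.0257, 0.0257, 0.0257, 0.0072, 0.0072, 0.0072, 0.0016, 0.0016, 0.0016, 0.0000]  mean=-0.9224  Neff=3.7062  idx=[0, 0, 0, 0, 1, 1, 1, 1, 2, 2, 2, 2, 5]

N_eff = 3.7062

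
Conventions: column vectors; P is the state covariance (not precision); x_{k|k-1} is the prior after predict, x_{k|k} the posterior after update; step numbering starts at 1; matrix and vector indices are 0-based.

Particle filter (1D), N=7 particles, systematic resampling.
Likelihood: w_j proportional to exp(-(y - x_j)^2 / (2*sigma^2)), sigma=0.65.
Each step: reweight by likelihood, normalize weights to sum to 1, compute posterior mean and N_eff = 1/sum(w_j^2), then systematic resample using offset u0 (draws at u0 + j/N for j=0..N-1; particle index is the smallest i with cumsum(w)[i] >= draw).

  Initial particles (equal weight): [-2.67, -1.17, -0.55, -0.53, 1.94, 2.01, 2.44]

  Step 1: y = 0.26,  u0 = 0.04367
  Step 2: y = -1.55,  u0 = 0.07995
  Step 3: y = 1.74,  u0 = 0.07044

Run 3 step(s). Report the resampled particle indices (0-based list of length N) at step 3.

resampled_idx = [2, 3, 3, 4, 5, 5, 6]

step 1: w=[0.0000, 0.0814, 0.4211, 0.4373, 0.0324, 0.0244, 0.0033]  mean=-0.4387  Neff=2.6535  idx=[1, 2, 2, 2, 3, 3, 3]
step 2: w=[0.3196, 0.1161, 0.1161, 0.1161, 0.1107, 0.1107, 0.1107]  mean=-0.7415  Neff=5.5758  idx=[0, 0, 1, 2, 3, 5, 6]
step 3: w=[0.0042, 0.0042, 0.1897, 0.1897, 0.1897, 0.2113, 0.2113]  mean=-0.5467  Neff=5.0693  idx=[2, 3, 3, 4, 5, 5, 6]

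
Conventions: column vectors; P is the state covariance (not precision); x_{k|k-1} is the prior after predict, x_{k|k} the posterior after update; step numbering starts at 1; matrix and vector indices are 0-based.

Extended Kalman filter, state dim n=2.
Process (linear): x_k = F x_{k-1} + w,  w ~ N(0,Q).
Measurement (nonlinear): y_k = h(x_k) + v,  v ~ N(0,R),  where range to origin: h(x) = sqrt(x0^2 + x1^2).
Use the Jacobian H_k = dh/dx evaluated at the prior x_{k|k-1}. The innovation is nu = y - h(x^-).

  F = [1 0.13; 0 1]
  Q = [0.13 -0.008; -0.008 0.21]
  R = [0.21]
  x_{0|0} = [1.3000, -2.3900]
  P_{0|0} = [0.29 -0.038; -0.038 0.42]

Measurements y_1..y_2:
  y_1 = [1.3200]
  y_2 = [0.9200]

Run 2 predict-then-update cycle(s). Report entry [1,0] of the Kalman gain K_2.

K[1,0] = -0.6215

step 1: x^-=[0.9893, -2.3900]  P^-=[0.4172 0.0086; 0.0086 0.6300]  H_jac=[0.3825 -0.9240]  S=[0.8028]  K=[0.1889; -0.7210]  nu=[-1.2667]  x^+=[0.7501, -1.4767]  P^+=[0.3886 0.1179; 0.1179 0.2127]
step 2: x^-=[0.5581, -1.4767]  P^-=[0.5528 0.1376; 0.1376 0.4227]  H_jac=[0.3535 -0.9354]  S=[0.5580]  K=[0.1196; -0.6215]  nu=[-0.6587]  x^+=[0.4793, -1.0674]  P^+=[0.5448 0.1791; 0.1791 0.2072]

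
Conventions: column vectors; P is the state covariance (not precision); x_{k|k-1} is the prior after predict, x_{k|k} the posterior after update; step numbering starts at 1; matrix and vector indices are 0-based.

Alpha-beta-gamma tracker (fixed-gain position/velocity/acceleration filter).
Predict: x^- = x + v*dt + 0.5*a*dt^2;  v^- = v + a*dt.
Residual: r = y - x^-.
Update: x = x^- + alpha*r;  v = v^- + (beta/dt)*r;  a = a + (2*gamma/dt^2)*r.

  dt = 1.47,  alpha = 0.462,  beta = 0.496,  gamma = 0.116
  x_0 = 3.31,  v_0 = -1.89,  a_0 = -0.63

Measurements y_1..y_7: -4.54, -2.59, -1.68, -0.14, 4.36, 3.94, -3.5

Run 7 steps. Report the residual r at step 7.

resid = -21.2205

step 1: x_pred=-0.1490  r=-4.3910  x^+=-2.1776  v^+=-4.2977  a^+=-1.1014
step 2: x_pred=-9.6853  r=7.0953  x^+=-6.4073  v^+=-3.5227  a^+=-0.3397
step 3: x_pred=-11.9527  r=10.2727  x^+=-7.2067  v^+=-0.5559  a^+=0.7632
step 4: x_pred=-7.1992  r=7.0592  x^+=-3.9379  v^+=2.9480  a^+=1.5211
step 5: x_pred=2.0392  r=2.3208  x^+=3.1114  v^+=5.9671  a^+=1.7703
step 6: x_pred=13.7958  r=-9.8558  x^+=9.2424  v^+=5.2440  a^+=0.7122
step 7: x_pred=17.7205  r=-21.2205  x^+=7.9166  v^+=-0.8693  a^+=-1.5661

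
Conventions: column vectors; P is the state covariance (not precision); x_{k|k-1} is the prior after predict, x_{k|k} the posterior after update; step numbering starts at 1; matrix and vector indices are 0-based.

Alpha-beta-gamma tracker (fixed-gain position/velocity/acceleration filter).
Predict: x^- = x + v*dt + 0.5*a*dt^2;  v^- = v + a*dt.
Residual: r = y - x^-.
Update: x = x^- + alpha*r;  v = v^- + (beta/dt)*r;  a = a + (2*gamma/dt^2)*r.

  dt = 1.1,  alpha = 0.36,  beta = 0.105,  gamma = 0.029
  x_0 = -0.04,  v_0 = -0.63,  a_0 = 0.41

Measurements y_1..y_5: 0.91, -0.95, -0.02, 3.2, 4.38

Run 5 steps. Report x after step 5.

step 1: x_pred=-0.4850  r=1.3950  x^+=0.0172  v^+=-0.0458  a^+=0.4769
step 2: x_pred=0.2553  r=-1.2053  x^+=-0.1786  v^+=0.3637  a^+=0.4191
step 3: x_pred=0.4750  r=-0.4950  x^+=0.2968  v^+=0.7774  a^+=0.3954
step 4: x_pred=1.3911  r=1.8089  x^+=2.0423  v^+=1.3850  a^+=0.4821
step 5: x_pred=3.8574  r=0.5226  x^+=4.0456  v^+=1.9651  a^+=0.5071

x_post = 4.0456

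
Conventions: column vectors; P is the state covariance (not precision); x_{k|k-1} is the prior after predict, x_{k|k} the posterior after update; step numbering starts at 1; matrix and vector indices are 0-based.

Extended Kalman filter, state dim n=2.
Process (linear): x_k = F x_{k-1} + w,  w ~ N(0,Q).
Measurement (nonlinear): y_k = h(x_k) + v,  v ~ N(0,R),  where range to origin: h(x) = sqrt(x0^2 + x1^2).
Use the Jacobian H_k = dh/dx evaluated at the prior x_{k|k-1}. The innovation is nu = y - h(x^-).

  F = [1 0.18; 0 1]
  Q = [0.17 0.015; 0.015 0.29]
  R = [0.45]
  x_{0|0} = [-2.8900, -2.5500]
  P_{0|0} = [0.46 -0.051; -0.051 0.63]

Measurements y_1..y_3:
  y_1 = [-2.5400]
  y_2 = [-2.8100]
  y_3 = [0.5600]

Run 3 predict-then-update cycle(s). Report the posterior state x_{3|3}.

step 1: x^-=[-3.3490, -2.5500]  P^-=[0.6321 0.0774; 0.0774 0.9200]  H_jac=[-0.7956 -0.6058]  S=[1.2623]  K=[-0.4355; -0.4903]  nu=[-6.7493]  x^+=[-0.4096, 0.7591]  P^+=[0.3926 -0.1921; -0.1921 0.6165]
step 2: x^-=[-0.2730, 0.7591]  P^-=[0.5134 -0.0662; -0.0662 0.9065]  H_jac=[-0.3384 0.9410]  S=[1.3537]  K=[-0.1743; 0.6467]  nu=[-3.6167]  x^+=[0.3575, -1.5799]  P^+=[0.4723 0.0865; 0.0865 0.3404]
step 3: x^-=[0.0732, -1.5799]  P^-=[0.6844 0.1627; 0.1627 0.6304]  H_jac=[0.0463 -0.9989]  S=[1.0654]  K=[-0.1228; -0.5839]  nu=[-1.0216]  x^+=[0.1987, -0.9833]  P^+=[0.6684 0.0863; 0.0863 0.2671]

x_post = [0.1987, -0.9833]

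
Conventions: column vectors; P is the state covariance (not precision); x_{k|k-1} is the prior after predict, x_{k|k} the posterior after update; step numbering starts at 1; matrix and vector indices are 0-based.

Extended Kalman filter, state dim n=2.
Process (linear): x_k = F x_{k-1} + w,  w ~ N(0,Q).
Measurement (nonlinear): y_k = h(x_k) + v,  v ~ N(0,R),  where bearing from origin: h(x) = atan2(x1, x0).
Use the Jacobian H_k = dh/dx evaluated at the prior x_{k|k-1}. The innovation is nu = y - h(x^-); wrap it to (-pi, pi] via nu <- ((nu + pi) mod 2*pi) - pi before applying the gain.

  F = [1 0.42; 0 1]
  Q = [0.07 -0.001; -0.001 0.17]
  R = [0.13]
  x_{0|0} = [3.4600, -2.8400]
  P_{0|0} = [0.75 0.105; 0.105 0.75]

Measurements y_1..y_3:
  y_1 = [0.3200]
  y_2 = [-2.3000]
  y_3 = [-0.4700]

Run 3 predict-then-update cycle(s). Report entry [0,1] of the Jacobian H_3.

H_jac[0,1] = -0.0153

step 1: x^-=[2.2672, -2.8400]  P^-=[1.0405 0.4190; 0.4190 0.9200]  H_jac=[0.2151 0.1717]  S=[0.2362]  K=[1.2520; 1.0503]  nu=[1.2171]  x^+=[3.7910, -1.5617]  P^+=[0.6703 0.1084; 0.1084 0.6595]
step 2: x^-=[3.1351, -1.5617]  P^-=[0.9477 0.3844; 0.3844 0.8295]  H_jac=[0.1273 0.2556]  S=[0.2245]  K=[0.9748; 1.1620]  nu=[-1.8378]  x^+=[1.3436, -3.6972]  P^+=[0.7343 0.1301; 0.1301 0.5263]
step 3: x^-=[-0.2092, -3.6972]  P^-=[1.0064 0.3501; 0.3501 0.6963]  H_jac=[0.2696 -0.0153]  S=[0.2004]  K=[1.3271; 0.4179]  nu=[1.1573]  x^+=[1.3266, -3.2135]  P^+=[0.6534 0.2389; 0.2389 0.6613]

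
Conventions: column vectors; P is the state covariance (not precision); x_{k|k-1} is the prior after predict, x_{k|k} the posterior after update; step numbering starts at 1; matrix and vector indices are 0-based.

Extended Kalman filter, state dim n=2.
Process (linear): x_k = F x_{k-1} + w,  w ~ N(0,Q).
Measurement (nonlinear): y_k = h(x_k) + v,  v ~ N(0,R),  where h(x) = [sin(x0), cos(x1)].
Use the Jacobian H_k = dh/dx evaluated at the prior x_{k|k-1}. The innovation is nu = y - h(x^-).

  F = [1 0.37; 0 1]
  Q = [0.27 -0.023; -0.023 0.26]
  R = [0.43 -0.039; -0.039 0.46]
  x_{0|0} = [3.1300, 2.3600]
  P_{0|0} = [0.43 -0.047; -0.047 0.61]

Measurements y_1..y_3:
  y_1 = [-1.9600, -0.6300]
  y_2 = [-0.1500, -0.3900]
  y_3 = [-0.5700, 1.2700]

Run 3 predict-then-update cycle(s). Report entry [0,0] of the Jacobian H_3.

step 1: x^-=[4.0032, 2.3600]  P^-=[0.7487 0.1557; 0.1557 0.8700]  H_jac=[-0.6512 0.0000; 0.0000 -0.7044]  S=[0.7475 0.0324; 0.0324 0.8917]  K=[-0.6480 -0.0994; -0.1060 -0.6834]  nu=[-1.2011, 0.0798]  x^+=[4.7735, 2.4328]  P^+=[0.4219 0.0291; 0.0291 0.4404]
step 2: x^-=[5.6737, 2.4328]  P^-=[0.7737 0.1690; 0.1690 0.7004]  H_jac=[0.8199 0.0000; 0.0000 -0.6509]  S=[0.9501 -0.1292; -0.1292 0.7568]  K=[0.6633 -0.0321; 0.0654 -0.5913]  nu=[0.4225, 0.3691]  x^+=[5.9420, 2.2422]  P^+=[0.3494 0.0624; 0.0624 0.4218]
step 3: x^-=[6.7716, 2.2422]  P^-=[0.7233 0.1955; 0.1955 0.6818]  H_jac=[0.8831 0.0000; 0.0000 -0.7830]  S=[0.9941 -0.1742; -0.1742 0.8780]  K=[0.6341 -0.0486; 0.0696 -0.5942]  nu=[-1.0392, 1.8921]  x^+=[6.0208, 1.0456]  P^+=[0.3109 0.0601; 0.0601 0.3526]

H_jac[0,0] = 0.8831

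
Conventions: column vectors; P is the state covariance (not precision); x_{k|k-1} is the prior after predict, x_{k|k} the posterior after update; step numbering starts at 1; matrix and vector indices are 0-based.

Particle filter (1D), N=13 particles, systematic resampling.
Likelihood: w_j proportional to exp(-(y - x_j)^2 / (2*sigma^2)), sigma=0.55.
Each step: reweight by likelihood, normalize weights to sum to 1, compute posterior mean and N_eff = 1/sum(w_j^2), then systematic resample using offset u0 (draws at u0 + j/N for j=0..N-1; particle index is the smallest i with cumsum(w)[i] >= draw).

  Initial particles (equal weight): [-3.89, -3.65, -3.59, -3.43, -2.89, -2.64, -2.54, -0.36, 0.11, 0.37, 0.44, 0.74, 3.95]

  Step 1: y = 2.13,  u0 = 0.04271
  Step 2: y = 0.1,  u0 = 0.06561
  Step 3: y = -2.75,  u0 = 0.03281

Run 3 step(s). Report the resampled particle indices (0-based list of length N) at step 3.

resampled_idx = [0, 0, 0, 0, 0, 1, 1, 2, 2, 2, 3, 3, 6]

step 1: w=[0.0000, 0.0000, 0.0000, 0.0000, 0.0000, 0.0000, 0.0000, 0.0006, 0.0192, 0.0975, 0.1453, 0.6691, 0.0683]  mean=0.8670  Neff=2.0688  idx=[9, 10, 10, 11, 11, 11, 11, 11, 11, 11, 11, 11, 12]
step 2: w=[0.1246, 0.1162, 0.1162, 0.0714, 0.0714, 0.0714, 0.0714, 0.0714, 0.0714, 0.0714, 0.0714, 0.0714, 0.0000]  mean=0.6242  Neff=11.3038  idx=[0, 1, 1, 2, 3, 4, 5, 6, 7, 8, 9, 10, 11]
step 3: w=[0.3841, 0.1851, 0.1851, 0.1851, 0.0067, 0.0067, 0.0067, 0.0067, 0.0067, 0.0067, 0.0067, 0.0067, 0.0067]  mean=0.4313  Neff=3.9890  idx=[0, 0, 0, 0, 0, 1, 1, 2, 2, 2, 3, 3, 6]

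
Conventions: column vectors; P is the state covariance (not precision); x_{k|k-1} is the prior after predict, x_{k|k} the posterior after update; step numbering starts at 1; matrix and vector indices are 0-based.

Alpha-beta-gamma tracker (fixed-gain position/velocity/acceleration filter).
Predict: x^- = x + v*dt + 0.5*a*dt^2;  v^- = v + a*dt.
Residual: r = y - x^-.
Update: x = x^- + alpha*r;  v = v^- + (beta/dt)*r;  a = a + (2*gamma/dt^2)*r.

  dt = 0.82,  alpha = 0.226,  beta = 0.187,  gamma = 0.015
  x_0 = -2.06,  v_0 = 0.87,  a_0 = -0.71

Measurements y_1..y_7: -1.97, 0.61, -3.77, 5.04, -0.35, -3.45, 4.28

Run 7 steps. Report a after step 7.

step 1: x_pred=-1.5853  r=-0.3847  x^+=-1.6722  v^+=0.2001  a^+=-0.7272
step 2: x_pred=-1.7527  r=2.3627  x^+=-1.2187  v^+=0.1426  a^+=-0.6218
step 3: x_pred=-1.3108  r=-2.4592  x^+=-1.8666  v^+=-0.9281  a^+=-0.7315
step 4: x_pred=-2.8735  r=7.9135  x^+=-1.0851  v^+=0.2768  a^+=-0.3784
step 5: x_pred=-0.9853  r=0.6353  x^+=-0.8417  v^+=0.1114  a^+=-0.3501
step 6: x_pred=-0.8681  r=-2.5819  x^+=-1.4516  v^+=-0.7645  a^+=-0.4653
step 7: x_pred=-2.2349  r=6.5149  x^+=-0.7625  v^+=0.3397  a^+=-0.1746

a_post = -0.1746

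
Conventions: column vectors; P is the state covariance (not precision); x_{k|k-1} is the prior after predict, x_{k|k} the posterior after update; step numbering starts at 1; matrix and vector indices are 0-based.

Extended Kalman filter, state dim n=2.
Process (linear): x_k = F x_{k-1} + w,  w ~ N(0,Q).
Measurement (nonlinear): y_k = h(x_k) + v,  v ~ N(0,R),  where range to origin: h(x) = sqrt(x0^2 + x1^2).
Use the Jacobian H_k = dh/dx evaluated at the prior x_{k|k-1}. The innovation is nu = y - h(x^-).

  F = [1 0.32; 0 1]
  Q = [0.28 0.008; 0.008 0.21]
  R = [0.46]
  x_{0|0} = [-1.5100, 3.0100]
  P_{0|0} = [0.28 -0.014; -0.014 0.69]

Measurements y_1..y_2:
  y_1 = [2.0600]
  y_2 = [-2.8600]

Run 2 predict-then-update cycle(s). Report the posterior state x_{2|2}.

x_post = [-1.4746, -0.4709]

step 1: x^-=[-0.5468, 3.0100]  P^-=[0.6217 0.2148; 0.2148 0.9000]  H_jac=[-0.1787 0.9839]  S=[1.2756]  K=[0.0786; 0.6641]  nu=[-0.9993]  x^+=[-0.6253, 2.3464]  P^+=[0.6138 0.1482; 0.1482 0.3374]
step 2: x^-=[0.1255, 2.3464]  P^-=[1.0232 0.2642; 0.2642 0.5474]  H_jac=[0.0534 0.9986]  S=[1.0370]  K=[0.3071; 0.5408]  nu=[-5.2097]  x^+=[-1.4746, -0.4709]  P^+=[0.9254 0.0920; 0.0920 0.2442]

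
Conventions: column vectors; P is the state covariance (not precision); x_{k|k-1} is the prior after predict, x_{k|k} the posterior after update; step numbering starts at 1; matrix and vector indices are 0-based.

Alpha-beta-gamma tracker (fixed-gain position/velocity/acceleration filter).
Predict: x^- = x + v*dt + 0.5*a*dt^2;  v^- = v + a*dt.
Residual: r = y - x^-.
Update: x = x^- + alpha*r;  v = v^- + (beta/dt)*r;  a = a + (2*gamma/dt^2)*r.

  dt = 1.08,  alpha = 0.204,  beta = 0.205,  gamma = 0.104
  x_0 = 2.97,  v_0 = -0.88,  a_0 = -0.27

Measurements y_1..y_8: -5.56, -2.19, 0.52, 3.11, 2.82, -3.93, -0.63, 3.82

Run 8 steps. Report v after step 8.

v_post = 8.0652

step 1: x_pred=1.8621  r=-7.4221  x^+=0.3480  v^+=-2.5804  a^+=-1.5936
step 2: x_pred=-3.3682  r=1.1782  x^+=-3.1279  v^+=-4.0778  a^+=-1.3835
step 3: x_pred=-8.3388  r=8.8588  x^+=-6.5316  v^+=-3.8904  a^+=0.1963
step 4: x_pred=-10.6188  r=13.7288  x^+=-7.8181  v^+=-1.0725  a^+=2.6445
step 5: x_pred=-7.4342  r=10.2542  x^+=-5.3423  v^+=3.7299  a^+=4.4731
step 6: x_pred=1.2947  r=-5.2247  x^+=0.2289  v^+=7.5691  a^+=3.5414
step 7: x_pred=10.4689  r=-11.0989  x^+=8.2047  v^+=9.2871  a^+=1.5622
step 8: x_pred=19.1458  r=-15.3258  x^+=16.0193  v^+=8.0652  a^+=-1.1708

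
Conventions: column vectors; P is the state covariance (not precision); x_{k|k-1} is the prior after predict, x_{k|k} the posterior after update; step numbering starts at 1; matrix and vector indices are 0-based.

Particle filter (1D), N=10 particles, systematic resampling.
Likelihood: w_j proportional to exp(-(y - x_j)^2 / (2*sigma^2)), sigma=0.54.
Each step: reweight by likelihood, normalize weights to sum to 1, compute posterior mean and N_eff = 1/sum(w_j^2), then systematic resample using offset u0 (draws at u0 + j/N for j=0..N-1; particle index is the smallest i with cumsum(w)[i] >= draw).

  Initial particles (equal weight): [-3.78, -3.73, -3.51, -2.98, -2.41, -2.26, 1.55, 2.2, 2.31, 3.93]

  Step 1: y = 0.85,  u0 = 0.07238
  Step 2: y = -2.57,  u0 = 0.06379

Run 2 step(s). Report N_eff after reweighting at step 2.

step 1: w=[0.0000, 0.0000, 0.0000, 0.0000, 0.0000, 0.0000, 0.8608, 0.0876, 0.0516, 0.0000]  mean=1.6462  Neff=1.3310  idx=[6, 6, 6, 6, 6, 6, 6, 6, 7, 8]
step 2: w=[0.1250, 0.1250, 0.1250, 0.1250, 0.1250, 0.1250, 0.1250, 0.1250, 0.0000, 0.0000]  mean=1.5500  Neff=8.0001  idx=[0, 1, 2, 2, 3, 4, 5, 6, 6, 7]

N_eff = 8.0001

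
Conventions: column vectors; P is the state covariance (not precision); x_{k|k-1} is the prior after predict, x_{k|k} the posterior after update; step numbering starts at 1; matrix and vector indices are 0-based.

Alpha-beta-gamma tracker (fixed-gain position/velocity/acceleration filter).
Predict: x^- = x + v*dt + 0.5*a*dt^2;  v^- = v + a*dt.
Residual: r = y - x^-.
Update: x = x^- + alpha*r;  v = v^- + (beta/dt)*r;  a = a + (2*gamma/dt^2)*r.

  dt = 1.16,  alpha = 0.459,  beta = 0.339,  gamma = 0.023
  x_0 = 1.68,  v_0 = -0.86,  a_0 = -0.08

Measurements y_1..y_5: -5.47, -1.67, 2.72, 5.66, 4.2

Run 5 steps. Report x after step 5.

x_post = 4.7526

step 1: x_pred=0.6286  r=-6.0986  x^+=-2.1707  v^+=-2.7351  a^+=-0.2885
step 2: x_pred=-5.5374  r=3.8674  x^+=-3.7623  v^+=-1.9395  a^+=-0.1563
step 3: x_pred=-6.1172  r=8.8372  x^+=-2.0609  v^+=0.4618  a^+=0.1458
step 4: x_pred=-1.4271  r=7.0871  x^+=1.8259  v^+=2.7021  a^+=0.3881
step 5: x_pred=5.2215  r=-1.0215  x^+=4.7526  v^+=2.8538  a^+=0.3532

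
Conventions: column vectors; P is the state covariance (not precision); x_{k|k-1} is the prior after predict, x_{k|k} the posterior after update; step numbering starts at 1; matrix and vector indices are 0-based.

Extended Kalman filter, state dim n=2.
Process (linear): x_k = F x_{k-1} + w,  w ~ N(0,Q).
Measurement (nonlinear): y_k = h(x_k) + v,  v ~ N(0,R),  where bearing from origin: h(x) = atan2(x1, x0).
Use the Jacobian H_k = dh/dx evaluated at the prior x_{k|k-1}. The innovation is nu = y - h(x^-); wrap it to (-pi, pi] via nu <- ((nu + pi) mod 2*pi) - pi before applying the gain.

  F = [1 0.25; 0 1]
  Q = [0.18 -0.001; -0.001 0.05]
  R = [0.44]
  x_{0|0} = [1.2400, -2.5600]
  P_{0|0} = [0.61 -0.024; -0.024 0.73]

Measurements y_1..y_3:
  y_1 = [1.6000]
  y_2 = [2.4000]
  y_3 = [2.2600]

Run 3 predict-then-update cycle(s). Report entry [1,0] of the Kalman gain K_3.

K[1,0] = 0.0711

step 1: x^-=[0.6000, -2.5600]  P^-=[0.8236 0.1575; 0.1575 0.7800]  H_jac=[0.3703 0.0868]  S=[0.5689]  K=[0.5601; 0.2215]  nu=[2.9406]  x^+=[2.2470, -1.9087]  P^+=[0.6452 0.0869; 0.0869 0.7521]
step 2: x^-=[1.7698, -1.9087]  P^-=[0.9156 0.2739; 0.2739 0.8021]  H_jac=[0.2817 0.2612]  S=[0.6077]  K=[0.5422; 0.4718]  nu=[-3.0600]  x^+=[0.1106, -3.3523]  P^+=[0.7370 0.1185; 0.1185 0.6668]
step 3: x^-=[-0.7274, -3.3523]  P^-=[1.0179 0.2842; 0.2842 0.7168]  H_jac=[0.2849 -0.0618]  S=[0.5153]  K=[0.5286; 0.0711]  nu=[-2.2387]  x^+=[-1.9109, -3.5115]  P^+=[0.8739 0.2648; 0.2648 0.7142]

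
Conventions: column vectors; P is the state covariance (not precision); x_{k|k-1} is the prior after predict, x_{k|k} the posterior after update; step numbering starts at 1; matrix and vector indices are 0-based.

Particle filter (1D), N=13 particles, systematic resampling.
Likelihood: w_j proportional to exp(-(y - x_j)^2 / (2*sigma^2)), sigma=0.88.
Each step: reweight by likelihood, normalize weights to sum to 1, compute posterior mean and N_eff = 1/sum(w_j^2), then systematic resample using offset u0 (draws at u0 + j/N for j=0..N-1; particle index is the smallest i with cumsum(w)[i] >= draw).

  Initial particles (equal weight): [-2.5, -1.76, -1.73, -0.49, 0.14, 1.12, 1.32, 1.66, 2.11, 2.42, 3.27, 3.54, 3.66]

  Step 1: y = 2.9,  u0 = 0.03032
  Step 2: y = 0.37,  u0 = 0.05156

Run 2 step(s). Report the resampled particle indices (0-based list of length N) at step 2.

resampled_idx = [0, 0, 0, 0, 0, 1, 1, 1, 1, 2, 3, 4, 5]

step 1: w=[0.0000, 0.0000, 0.0000, 0.0001, 0.0016, 0.0281, 0.0433, 0.0804, 0.1450, 0.1870, 0.1986, 0.1665, 0.1494]  mean=2.7665  Neff=6.4675  idx=[6, 7, 8, 8, 9, 9, 10, 10, 10, 11, 11, 12, 12]
step 2: w=[0.4187, 0.2560, 0.1062, 0.1062, 0.0497, 0.0497, 0.0033, 0.0033, 0.0033, 0.0011, 0.0011, 0.0007, 0.0007]  mean=1.7117  Neff=3.7263  idx=[0, 0, 0, 0, 0, 1, 1, 1, 1, 2, 3, 4, 5]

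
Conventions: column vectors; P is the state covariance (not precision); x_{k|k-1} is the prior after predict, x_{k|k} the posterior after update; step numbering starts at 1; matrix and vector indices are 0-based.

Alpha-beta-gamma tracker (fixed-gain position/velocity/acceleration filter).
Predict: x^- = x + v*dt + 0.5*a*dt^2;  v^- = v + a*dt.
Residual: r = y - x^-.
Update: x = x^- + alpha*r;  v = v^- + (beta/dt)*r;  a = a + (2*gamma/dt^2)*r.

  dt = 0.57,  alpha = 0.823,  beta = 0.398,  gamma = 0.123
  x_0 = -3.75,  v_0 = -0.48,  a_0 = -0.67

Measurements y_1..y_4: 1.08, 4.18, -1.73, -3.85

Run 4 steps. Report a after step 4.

step 1: x_pred=-4.1324  r=5.2124  x^+=0.1574  v^+=2.7777  a^+=3.2766
step 2: x_pred=2.2730  r=1.9070  x^+=3.8425  v^+=5.9769  a^+=4.7206
step 3: x_pred=8.0162  r=-9.7462  x^+=-0.0049  v^+=1.8624  a^+=-2.6588
step 4: x_pred=0.6247  r=-4.4747  x^+=-3.0580  v^+=-2.7775  a^+=-6.0469

a_post = -6.0469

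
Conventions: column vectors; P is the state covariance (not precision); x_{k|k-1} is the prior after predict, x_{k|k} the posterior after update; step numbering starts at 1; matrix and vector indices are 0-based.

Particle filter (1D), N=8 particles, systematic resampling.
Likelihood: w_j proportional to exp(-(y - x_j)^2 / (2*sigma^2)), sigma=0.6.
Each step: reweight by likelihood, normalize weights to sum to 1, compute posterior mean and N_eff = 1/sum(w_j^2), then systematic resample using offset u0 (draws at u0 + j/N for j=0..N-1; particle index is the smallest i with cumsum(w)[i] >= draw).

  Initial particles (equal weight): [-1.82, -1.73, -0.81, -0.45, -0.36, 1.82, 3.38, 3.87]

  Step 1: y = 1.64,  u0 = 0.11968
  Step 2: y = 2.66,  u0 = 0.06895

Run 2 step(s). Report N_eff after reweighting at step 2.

step 1: w=[0.0000, 0.0000, 0.0002, 0.0024, 0.0040, 0.9772, 0.0153, 0.0010]  mean=1.8313  Neff=1.0470  idx=[5, 5, 5, 5, 5, 5, 5, 6]
step 2: w=[0.1205, 0.1205, 0.1205, 0.1205, 0.1205, 0.1205, 0.1205, 0.1563]  mean=2.0639  Neff=7.9289  idx=[0, 1, 2, 3, 4, 5, 6, 7]

N_eff = 7.9289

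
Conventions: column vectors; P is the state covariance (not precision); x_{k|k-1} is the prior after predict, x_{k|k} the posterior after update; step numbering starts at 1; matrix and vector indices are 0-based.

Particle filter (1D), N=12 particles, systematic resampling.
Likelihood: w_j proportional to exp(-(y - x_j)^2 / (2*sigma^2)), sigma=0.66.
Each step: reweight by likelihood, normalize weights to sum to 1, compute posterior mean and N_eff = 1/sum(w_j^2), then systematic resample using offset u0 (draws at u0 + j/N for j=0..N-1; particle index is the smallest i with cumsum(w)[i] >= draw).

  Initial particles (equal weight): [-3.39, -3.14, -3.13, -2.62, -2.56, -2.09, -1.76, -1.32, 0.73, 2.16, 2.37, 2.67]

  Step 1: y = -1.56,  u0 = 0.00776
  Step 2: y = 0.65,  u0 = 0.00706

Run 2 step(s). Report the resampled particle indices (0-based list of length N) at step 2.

resampled_idx = [4, 8, 9, 9, 9, 10, 10, 10, 10, 11, 11, 11]

step 1: w=[0.0064, 0.0170, 0.0176, 0.0822, 0.0948, 0.2164, 0.2853, 0.2796, 0.0007, 0.0000, 0.0000, 0.0000]  mean=-1.9112  Neff=4.4895  idx=[1, 3, 4, 5, 5, 5, 6, 6, 6, 7, 7, 7]
step 2: w=[0.0000, 0.0001, 0.0002, 0.0046, 0.0046, 0.0046, 0.0324, 0.0324, 0.0324, 0.2962, 0.2962, 0.2962]  mean=-1.3738  Neff=3.7535  idx=[4, 8, 9, 9, 9, 10, 10, 10, 10, 11, 11, 11]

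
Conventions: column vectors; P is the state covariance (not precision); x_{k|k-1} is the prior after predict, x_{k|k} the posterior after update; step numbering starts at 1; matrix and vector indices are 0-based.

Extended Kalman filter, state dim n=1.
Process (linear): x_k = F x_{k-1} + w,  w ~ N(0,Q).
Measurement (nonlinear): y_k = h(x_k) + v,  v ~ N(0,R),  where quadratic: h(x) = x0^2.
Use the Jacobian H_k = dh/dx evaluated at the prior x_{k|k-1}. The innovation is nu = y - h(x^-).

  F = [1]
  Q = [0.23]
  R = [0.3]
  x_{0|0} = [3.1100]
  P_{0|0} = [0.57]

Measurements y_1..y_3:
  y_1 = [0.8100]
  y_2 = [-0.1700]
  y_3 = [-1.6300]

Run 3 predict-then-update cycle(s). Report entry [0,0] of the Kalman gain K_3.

step 1: x^-=[3.1100]  P^-=[0.8000]  H_jac=[6.2200]  S=[31.2507]  K=[0.1592]  nu=[-8.8621]  x^+=[1.6989]  P^+=[0.0077]
step 2: x^-=[1.6989]  P^-=[0.2377]  H_jac=[3.3978]  S=[3.0440]  K=[0.2653]  nu=[-3.0563]  x^+=[0.8881]  P^+=[0.0234]
step 3: x^-=[0.8881]  P^-=[0.2534]  H_jac=[1.7761]  S=[1.0995]  K=[0.4094]  nu=[-2.4187]  x^+=[-0.1021]  P^+=[0.0691]

K[0,0] = 0.4094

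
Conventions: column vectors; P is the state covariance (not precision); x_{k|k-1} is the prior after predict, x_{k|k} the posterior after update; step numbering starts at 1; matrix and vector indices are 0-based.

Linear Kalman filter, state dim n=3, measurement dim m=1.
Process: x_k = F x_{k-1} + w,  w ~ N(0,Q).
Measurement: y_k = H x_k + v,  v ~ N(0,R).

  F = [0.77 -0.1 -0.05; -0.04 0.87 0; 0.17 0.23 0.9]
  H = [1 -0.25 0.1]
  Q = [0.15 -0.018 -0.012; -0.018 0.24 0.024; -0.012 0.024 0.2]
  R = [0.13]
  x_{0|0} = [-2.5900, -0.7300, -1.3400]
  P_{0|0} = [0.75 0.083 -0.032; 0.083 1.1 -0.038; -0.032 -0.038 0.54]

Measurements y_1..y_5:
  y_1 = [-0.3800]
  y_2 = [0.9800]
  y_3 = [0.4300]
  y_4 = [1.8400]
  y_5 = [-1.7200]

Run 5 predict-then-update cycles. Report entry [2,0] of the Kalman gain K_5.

step 1: x^-=[-1.8543, -0.5315, -1.8142]  P^-=[0.5963 -0.0793 0.0318; -0.0793 1.0680 0.2219; 0.0318 0.2219 0.6982]  S=[0.8350]  K=[0.7417; -0.3881; 0.0553]  nu=[1.5228]  x^+=[-0.7247, -1.1226, -1.7300]  P^+=[0.1369 0.1611 -0.0024; 0.1611 0.9422 0.2398; -0.0024 0.2398 0.6957]
step 2: x^-=[-0.3593, -0.9477, -1.9384]  P^-=[0.2201 -0.0061 -0.0473; -0.0061 0.9422 0.4218; -0.0473 0.4218 0.9285]  S=[0.3908]  K=[0.5551; -0.5103; -0.1532]  nu=[1.2962]  x^+=[0.3602, -1.6091, -2.1370]  P^+=[0.0997 0.1046 -0.0140; 0.1046 0.8404 0.3913; -0.0140 0.3913 0.9193]
step 3: x^-=[0.5451, -1.4143, -2.2322]  P^-=[0.2087 -0.0407 -0.0922; -0.0407 0.8690 0.5129; -0.0922 0.5129 1.1578]  S=[0.3809]  K=[0.5505; -0.5426; -0.2747]  nu=[-0.2455]  x^+=[0.4100, -1.2811, -2.1647]  P^+=[0.0933 0.0731 -0.0346; 0.0731 0.7568 0.4561; -0.0346 0.4561 1.1291]
step 4: x^-=[0.5520, -1.1310, -2.1732]  P^-=[0.2117 -0.0574 -0.1263; -0.0574 0.8079 0.5433; -0.1263 0.5433 1.3412]  S=[0.3819]  K=[0.5588; -0.5370; -0.3352]  nu=[1.2225]  x^+=[1.2352, -1.7874, -2.5830]  P^+=[0.0924 0.0572 -0.0548; 0.0572 0.6978 0.4746; -0.0548 0.4746 1.2983]
step 5: x^-=[1.2590, -1.6045, -2.5258]  P^-=[0.2152 -0.0638 -0.1509; -0.0638 0.7643 0.5445; -0.1509 0.5445 1.4754]  S=[0.3822]  K=[0.5653; -0.5244; -0.3649]  nu=[-3.1276]  x^+=[-0.5088, 0.0355, -1.3846]  P^+=[0.0931 0.0495 -0.0720; 0.0495 0.6593 0.4714; -0.0720 0.4714 1.4245]

K[2,0] = -0.3649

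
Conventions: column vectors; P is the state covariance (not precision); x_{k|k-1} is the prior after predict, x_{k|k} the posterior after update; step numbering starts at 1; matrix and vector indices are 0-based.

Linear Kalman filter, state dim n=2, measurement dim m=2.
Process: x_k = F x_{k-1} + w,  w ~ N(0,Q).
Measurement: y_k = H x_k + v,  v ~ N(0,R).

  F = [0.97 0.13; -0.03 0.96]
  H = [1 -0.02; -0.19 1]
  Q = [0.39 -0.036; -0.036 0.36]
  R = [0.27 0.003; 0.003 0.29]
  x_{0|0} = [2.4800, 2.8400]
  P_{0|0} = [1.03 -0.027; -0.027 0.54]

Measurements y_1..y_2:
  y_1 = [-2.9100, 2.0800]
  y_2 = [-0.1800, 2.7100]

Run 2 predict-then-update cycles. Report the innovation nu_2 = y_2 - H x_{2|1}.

innov = [1.4334, 0.4344]

step 1: x^-=[2.7748, 2.6520]  P^-=[1.3614 -0.0236; -0.0236 0.8601]  S=[1.6327 -0.2966; -0.2966 1.2083]  K=[0.8286 -0.0302; 0.1099 0.7426]  nu=[-5.6318, -0.0448]  x^+=[-1.8906, 1.9999]  P^+=[0.2244 0.0363; 0.0363 0.2226]
step 2: x^-=[-1.5739, 1.9766]  P^-=[0.6140 0.0190; 0.0190 0.5632]  S=[0.8835 -0.1059; -0.1059 0.8682]  K=[0.6912 -0.0282; 0.0872 0.6552]  nu=[1.4334, 0.4344]  x^+=[-0.5954, 2.3863]  P^+=[0.1871 0.0294; 0.0294 0.1959]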